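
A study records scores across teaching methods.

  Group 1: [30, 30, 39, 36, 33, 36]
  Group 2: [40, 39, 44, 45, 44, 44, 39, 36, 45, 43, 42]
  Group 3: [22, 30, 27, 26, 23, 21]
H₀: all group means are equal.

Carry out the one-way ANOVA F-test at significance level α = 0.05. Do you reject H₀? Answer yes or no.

reject H₀: yes

Group means [34.00, 41.91, 24.83], grand mean 35.391
SSB = Σnᵢ(x̄ᵢ−x̄)² = 1147.736; SSW = ΣΣ(x−x̄ᵢ)² = 213.742
MSB = 1147.736/2 = 573.8679; MSW = 213.742/20 = 10.6871
F = MSB/MSW = 53.6971
df = (2, 20)
p-value (upper-tail) = 0.00000
At α=0.05: p < α → reject H₀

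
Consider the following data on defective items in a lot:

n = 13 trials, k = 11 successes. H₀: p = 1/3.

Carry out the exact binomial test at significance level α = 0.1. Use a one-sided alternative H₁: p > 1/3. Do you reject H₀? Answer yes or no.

reject H₀: yes

Exact binomial: n=13, k=11, p₀=1/3=0.3333
P(X≥11) from Σ C(n,i)·p₀^i·(1−p₀)^(n−i)
p-value (one-sided, H₁ greater) = 0.00021
At α=0.1: p < α → reject H₀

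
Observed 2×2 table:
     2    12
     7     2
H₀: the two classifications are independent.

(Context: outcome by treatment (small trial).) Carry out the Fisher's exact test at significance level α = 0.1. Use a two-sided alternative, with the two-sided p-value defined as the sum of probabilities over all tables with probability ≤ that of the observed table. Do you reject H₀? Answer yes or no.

reject H₀: yes

Margins: r₁=14, r₂=9, c₁=9, c₂=14, n=23
p_obs = C(14,2)·C(9,7)/C(23,9); sum pmf over tables with pmf ≤ p_obs
p-value (two-sided) = 0.00661
At α=0.1: p < α → reject H₀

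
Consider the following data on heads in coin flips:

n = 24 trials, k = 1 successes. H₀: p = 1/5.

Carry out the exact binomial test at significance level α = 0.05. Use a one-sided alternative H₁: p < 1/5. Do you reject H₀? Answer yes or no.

reject H₀: yes

Exact binomial: n=24, k=1, p₀=1/5=0.2000
P(X≤1) from Σ C(n,i)·p₀^i·(1−p₀)^(n−i)
p-value (one-sided, H₁ less) = 0.03306
At α=0.05: p < α → reject H₀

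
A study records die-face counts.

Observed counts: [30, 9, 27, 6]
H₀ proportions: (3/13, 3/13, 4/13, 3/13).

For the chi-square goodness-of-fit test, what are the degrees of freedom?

df = k − 1 = 4 − 1 = 3

degrees of freedom = 3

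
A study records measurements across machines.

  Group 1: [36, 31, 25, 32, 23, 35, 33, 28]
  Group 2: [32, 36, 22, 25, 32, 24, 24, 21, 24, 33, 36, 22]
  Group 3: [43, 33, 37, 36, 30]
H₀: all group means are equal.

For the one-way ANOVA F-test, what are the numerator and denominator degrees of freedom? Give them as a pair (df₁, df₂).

k = 3 groups, N = 25 total
df = (k−1, N−k) = (3−1, 25−3) = (2, 22)

degrees of freedom = [2, 22]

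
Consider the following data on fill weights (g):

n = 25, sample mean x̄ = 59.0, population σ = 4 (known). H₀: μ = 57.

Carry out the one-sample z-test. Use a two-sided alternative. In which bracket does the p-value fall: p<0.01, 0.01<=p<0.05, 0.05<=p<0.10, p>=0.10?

SE = σ/√n = 4/√25 = 0.8000
z = (x̄−μ₀)/SE = (59.0−57)/0.8000 = 2.5000
p-value (two-sided) = 0.01242
→ bracket: 0.01<=p<0.05

p-value bracket: 0.01<=p<0.05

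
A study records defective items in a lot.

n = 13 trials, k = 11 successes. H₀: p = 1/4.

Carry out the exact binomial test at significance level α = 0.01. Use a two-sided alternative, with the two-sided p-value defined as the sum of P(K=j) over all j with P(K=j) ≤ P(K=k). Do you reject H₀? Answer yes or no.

reject H₀: yes

Exact binomial: n=13, k=11, p₀=1/4=0.2500
P(X=j) = C(n,j)·p₀^j·(1−p₀)^(n−j); p = Σ P(X=j) over j with P(X=j) ≤ P(X=11)
p-value (two-sided) = 0.00001
At α=0.01: p < α → reject H₀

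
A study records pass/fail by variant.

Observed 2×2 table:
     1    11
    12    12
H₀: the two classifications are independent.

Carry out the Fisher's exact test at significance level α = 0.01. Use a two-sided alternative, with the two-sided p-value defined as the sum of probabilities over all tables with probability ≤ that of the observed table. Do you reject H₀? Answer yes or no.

Margins: r₁=12, r₂=24, c₁=13, c₂=23, n=36
p_obs = C(12,1)·C(24,12)/C(36,13); sum pmf over tables with pmf ≤ p_obs
p-value (two-sided) = 0.02530
At α=0.01: p ≥ α → fail to reject H₀

reject H₀: no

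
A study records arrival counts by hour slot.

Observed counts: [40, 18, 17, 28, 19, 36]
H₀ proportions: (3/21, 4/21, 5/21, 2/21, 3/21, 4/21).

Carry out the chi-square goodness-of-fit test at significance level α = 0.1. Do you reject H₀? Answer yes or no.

n = 158; E_i = n·p_i = [22.57, 30.10, 37.62, 15.05, 22.57, 30.10]
χ² = (40−22.57)²/22.57 + (18−30.10)²/30.10 + (17−37.62)²/37.62 + (28−15.05)²/15.05 + (19−22.57)²/22.57 + (36−30.10)²/30.10 = 42.4924
df = 5
p-value (upper-tail) = 0.00000
At α=0.1: p < α → reject H₀

reject H₀: yes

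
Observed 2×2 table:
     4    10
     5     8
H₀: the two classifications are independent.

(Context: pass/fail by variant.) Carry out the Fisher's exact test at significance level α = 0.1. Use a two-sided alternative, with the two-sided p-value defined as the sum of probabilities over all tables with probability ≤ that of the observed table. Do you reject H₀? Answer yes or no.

Margins: r₁=14, r₂=13, c₁=9, c₂=18, n=27
p_obs = C(14,4)·C(13,5)/C(27,9); sum pmf over tables with pmf ≤ p_obs
p-value (two-sided) = 0.69458
At α=0.1: p ≥ α → fail to reject H₀

reject H₀: no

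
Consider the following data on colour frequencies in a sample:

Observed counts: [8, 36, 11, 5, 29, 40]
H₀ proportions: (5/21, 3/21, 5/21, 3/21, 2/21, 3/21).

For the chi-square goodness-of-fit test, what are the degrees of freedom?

df = k − 1 = 6 − 1 = 5

degrees of freedom = 5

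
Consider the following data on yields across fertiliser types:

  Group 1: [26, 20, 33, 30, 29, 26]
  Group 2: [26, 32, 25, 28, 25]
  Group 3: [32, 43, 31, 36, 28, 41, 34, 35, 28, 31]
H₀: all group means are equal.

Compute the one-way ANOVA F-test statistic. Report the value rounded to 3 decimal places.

Group means [27.33, 27.20, 33.90], grand mean 30.429
SSB = Σnᵢ(x̄ᵢ−x̄)² = 230.110; SSW = ΣΣ(x−x̄ᵢ)² = 363.033
MSB = 230.110/2 = 115.0548; MSW = 363.033/18 = 20.1685
F = MSB/MSW = 5.7047
df = (2, 18)

test statistic = 5.705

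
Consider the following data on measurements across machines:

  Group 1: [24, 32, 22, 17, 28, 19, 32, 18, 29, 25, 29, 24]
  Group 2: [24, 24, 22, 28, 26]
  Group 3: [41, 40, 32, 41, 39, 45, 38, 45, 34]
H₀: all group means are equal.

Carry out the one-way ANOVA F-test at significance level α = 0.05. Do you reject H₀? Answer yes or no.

reject H₀: yes

Group means [24.92, 24.80, 39.44], grand mean 29.923
SSB = Σnᵢ(x̄ᵢ−x̄)² = 1247.907; SSW = ΣΣ(x−x̄ᵢ)² = 473.939
MSB = 1247.907/2 = 623.9536; MSW = 473.939/23 = 20.6060
F = MSB/MSW = 30.2801
df = (2, 23)
p-value (upper-tail) = 0.00000
At α=0.05: p < α → reject H₀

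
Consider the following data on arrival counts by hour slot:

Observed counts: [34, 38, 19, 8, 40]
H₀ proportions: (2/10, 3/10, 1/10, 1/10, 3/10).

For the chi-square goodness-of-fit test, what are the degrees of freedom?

degrees of freedom = 4

df = k − 1 = 5 − 1 = 4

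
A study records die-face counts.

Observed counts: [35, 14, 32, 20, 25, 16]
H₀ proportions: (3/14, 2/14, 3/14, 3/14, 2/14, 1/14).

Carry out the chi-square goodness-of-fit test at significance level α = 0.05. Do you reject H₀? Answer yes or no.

n = 142; E_i = n·p_i = [30.43, 20.29, 30.43, 30.43, 20.29, 10.14]
χ² = (35−30.43)²/30.43 + (14−20.29)²/20.29 + (32−30.43)²/30.43 + (20−30.43)²/30.43 + (25−20.29)²/20.29 + (16−10.14)²/10.14 = 10.7676
df = 5
p-value (upper-tail) = 0.05619
At α=0.05: p ≥ α → fail to reject H₀

reject H₀: no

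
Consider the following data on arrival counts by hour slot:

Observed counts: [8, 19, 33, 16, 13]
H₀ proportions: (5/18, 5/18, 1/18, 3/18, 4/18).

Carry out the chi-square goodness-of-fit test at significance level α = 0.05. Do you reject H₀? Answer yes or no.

reject H₀: yes

n = 89; E_i = n·p_i = [24.72, 24.72, 4.94, 14.83, 19.78]
χ² = (8−24.72)²/24.72 + (19−24.72)²/24.72 + (33−4.94)²/4.94 + (16−14.83)²/14.83 + (13−19.78)²/19.78 = 174.2416
df = 4
p-value (upper-tail) = 0.00000
At α=0.05: p < α → reject H₀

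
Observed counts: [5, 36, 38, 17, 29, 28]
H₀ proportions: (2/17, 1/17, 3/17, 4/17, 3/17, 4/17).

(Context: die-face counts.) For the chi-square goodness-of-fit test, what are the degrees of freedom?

degrees of freedom = 5

df = k − 1 = 6 − 1 = 5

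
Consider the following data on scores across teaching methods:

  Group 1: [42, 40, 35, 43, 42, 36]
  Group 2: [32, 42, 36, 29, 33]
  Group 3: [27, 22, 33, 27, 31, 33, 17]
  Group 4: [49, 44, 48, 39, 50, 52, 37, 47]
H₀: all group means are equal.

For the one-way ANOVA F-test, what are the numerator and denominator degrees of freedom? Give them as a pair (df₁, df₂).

degrees of freedom = [3, 22]

k = 4 groups, N = 26 total
df = (k−1, N−k) = (4−1, 26−4) = (3, 22)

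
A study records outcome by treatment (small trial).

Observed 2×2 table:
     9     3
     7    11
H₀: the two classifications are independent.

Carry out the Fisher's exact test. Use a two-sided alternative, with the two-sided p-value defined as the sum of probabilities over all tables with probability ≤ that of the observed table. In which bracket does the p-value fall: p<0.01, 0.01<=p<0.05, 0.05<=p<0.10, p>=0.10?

p-value bracket: 0.05<=p<0.10

Margins: r₁=12, r₂=18, c₁=16, c₂=14, n=30
p_obs = C(12,9)·C(18,7)/C(30,16); sum pmf over tables with pmf ≤ p_obs
p-value (two-sided) = 0.07172
→ bracket: 0.05<=p<0.10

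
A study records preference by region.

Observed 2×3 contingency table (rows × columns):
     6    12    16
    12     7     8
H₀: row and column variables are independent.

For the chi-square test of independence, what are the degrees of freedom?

df = (r−1)(c−1) = (2−1)·(3−1) = 2

degrees of freedom = 2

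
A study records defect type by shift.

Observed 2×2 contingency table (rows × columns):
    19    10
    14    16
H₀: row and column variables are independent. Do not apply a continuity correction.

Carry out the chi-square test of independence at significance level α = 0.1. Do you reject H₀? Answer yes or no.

reject H₀: no

Row totals [29, 30], col totals [33, 26], n=59
χ² = (19−16.22)²/16.22 + (10−12.78)²/12.78 + (14−16.78)²/16.78 + (16−13.22)²/13.22 = 2.1259
df = 1
p-value (upper-tail) = 0.14483
At α=0.1: p ≥ α → fail to reject H₀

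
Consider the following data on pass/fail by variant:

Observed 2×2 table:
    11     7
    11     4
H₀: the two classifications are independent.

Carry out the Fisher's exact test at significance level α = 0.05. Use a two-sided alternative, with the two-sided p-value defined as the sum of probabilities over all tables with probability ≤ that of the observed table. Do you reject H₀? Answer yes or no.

reject H₀: no

Margins: r₁=18, r₂=15, c₁=22, c₂=11, n=33
p_obs = C(18,11)·C(15,11)/C(33,22); sum pmf over tables with pmf ≤ p_obs
p-value (two-sided) = 0.71195
At α=0.05: p ≥ α → fail to reject H₀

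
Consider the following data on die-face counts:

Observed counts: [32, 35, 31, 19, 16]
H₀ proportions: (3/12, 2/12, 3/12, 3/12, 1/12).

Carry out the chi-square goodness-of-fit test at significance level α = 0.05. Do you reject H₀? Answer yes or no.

n = 133; E_i = n·p_i = [33.25, 22.17, 33.25, 33.25, 11.08]
χ² = (32−33.25)²/33.25 + (35−22.17)²/22.17 + (31−33.25)²/33.25 + (19−33.25)²/33.25 + (16−11.08)²/11.08 = 15.9173
df = 4
p-value (upper-tail) = 0.00313
At α=0.05: p < α → reject H₀

reject H₀: yes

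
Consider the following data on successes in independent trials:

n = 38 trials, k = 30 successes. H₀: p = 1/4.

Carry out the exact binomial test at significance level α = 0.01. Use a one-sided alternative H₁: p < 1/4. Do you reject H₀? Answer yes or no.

Exact binomial: n=38, k=30, p₀=1/4=0.2500
P(X≤30) from Σ C(n,i)·p₀^i·(1−p₀)^(n−i)
p-value (one-sided, H₁ less) = 1.00000
At α=0.01: p ≥ α → fail to reject H₀

reject H₀: no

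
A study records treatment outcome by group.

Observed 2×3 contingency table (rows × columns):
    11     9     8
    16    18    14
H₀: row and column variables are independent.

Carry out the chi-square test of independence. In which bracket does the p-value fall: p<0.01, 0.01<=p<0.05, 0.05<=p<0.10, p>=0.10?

p-value bracket: p>=0.10

Row totals [28, 48], col totals [27, 27, 22], n=76
χ² = (11−9.95)²/9.95 + (9−9.95)²/9.95 + (8−8.11)²/8.11 + (16−17.05)²/17.05 + (18−17.05)²/17.05 + (14−13.89)²/13.89 = 0.3214
df = 2
p-value (upper-tail) = 0.85155
→ bracket: p>=0.10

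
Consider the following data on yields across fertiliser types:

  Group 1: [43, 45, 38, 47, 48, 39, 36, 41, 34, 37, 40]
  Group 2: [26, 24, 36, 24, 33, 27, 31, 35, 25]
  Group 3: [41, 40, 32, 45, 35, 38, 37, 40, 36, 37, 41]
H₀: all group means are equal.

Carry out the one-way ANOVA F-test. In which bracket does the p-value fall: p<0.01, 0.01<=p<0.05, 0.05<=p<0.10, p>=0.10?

Group means [40.73, 29.00, 38.36], grand mean 36.484
SSB = Σnᵢ(x̄ᵢ−x̄)² = 741.015; SSW = ΣΣ(x−x̄ᵢ)² = 516.727
MSB = 741.015/2 = 370.5073; MSW = 516.727/28 = 18.4545
F = MSB/MSW = 20.0768
df = (2, 28)
p-value (upper-tail) = 0.00000
→ bracket: p<0.01

p-value bracket: p<0.01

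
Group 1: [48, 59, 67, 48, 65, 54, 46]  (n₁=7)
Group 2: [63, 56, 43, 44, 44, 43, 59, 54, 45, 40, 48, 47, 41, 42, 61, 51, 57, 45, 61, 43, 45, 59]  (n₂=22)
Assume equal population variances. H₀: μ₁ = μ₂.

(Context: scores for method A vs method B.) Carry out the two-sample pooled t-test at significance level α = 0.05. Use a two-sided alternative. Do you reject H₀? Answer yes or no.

x̄₁=55.286, s₁=8.558, n₁=7
x̄₂=49.591, s₂=7.632, n₂=22
s_p² = [6·8.558² + 21·7.632²]/27 = 61.5832
SE = √(s_p²·(1/7+1/22)) = 3.4054
t = (55.286−49.591)/3.4054 = 1.6723
df = 27
p-value (two-sided) = 0.10602
At α=0.05: p ≥ α → fail to reject H₀

reject H₀: no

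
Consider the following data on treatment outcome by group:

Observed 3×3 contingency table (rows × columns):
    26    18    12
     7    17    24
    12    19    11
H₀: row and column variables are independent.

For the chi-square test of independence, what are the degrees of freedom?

degrees of freedom = 4

df = (r−1)(c−1) = (3−1)·(3−1) = 4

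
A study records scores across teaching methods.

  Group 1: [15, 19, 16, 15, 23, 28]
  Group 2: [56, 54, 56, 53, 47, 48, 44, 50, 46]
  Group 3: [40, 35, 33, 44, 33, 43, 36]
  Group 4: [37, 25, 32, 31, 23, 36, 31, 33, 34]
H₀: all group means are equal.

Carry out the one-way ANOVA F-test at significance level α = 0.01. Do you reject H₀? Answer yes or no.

reject H₀: yes

Group means [19.33, 50.44, 37.71, 31.33], grand mean 36.000
SSB = Σnᵢ(x̄ᵢ−x̄)² = 3761.016; SSW = ΣΣ(x−x̄ᵢ)² = 598.984
MSB = 3761.016/3 = 1253.6720; MSW = 598.984/27 = 22.1846
F = MSB/MSW = 56.5109
df = (3, 27)
p-value (upper-tail) = 0.00000
At α=0.01: p < α → reject H₀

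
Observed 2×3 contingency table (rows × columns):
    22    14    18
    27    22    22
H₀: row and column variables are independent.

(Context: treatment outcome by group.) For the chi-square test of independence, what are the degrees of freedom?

degrees of freedom = 2

df = (r−1)(c−1) = (2−1)·(3−1) = 2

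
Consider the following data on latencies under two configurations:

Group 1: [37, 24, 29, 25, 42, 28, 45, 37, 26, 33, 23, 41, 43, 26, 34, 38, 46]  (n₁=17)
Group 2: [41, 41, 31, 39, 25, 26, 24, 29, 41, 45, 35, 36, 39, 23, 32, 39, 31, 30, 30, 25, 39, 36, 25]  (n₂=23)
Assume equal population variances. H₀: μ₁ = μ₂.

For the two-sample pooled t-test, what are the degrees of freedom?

degrees of freedom = 38

df = n₁ + n₂ − 2 = 17 + 23 − 2 = 38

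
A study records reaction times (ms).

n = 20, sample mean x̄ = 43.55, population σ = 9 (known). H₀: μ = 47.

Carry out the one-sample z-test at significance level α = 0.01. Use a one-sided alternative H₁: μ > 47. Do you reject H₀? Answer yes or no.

reject H₀: no

SE = σ/√n = 9/√20 = 2.0125
z = (x̄−μ₀)/SE = (43.55−47)/2.0125 = -1.7143
p-value (one-sided, H₁ greater) = 0.95676
At α=0.01: p ≥ α → fail to reject H₀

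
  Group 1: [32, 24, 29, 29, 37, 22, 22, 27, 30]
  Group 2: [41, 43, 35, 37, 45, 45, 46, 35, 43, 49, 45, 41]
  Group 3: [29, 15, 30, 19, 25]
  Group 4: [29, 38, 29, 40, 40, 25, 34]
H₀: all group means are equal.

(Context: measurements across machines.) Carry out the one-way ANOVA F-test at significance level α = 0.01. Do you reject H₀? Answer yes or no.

Group means [28.00, 42.08, 23.60, 33.57], grand mean 33.636
SSB = Σnᵢ(x̄ᵢ−x̄)² = 1645.805; SSW = ΣΣ(x−x̄ᵢ)² = 795.831
MSB = 1645.805/3 = 548.6018; MSW = 795.831/29 = 27.4424
F = MSB/MSW = 19.9910
df = (3, 29)
p-value (upper-tail) = 0.00000
At α=0.01: p < α → reject H₀

reject H₀: yes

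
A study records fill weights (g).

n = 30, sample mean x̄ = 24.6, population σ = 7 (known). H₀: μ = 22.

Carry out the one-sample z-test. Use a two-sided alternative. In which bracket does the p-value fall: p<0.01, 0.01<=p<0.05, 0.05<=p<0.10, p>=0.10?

SE = σ/√n = 7/√30 = 1.2780
z = (x̄−μ₀)/SE = (24.6−22)/1.2780 = 2.0344
p-value (two-sided) = 0.04191
→ bracket: 0.01<=p<0.05

p-value bracket: 0.01<=p<0.05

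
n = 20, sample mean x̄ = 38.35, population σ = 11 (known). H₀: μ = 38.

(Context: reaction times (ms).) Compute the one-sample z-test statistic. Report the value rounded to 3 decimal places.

test statistic = 0.142

SE = σ/√n = 11/√20 = 2.4597
z = (x̄−μ₀)/SE = (38.35−38)/2.4597 = 0.1423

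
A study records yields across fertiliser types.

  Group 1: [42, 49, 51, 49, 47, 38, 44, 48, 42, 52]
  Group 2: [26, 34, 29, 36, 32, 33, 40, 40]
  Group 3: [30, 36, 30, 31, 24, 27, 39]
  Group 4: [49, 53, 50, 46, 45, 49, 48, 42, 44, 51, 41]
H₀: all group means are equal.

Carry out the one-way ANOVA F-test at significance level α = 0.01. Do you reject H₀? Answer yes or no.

Group means [46.20, 33.75, 31.00, 47.09], grand mean 40.750
SSB = Σnᵢ(x̄ᵢ−x̄)² = 1796.741; SSW = ΣΣ(x−x̄ᵢ)² = 654.009
MSB = 1796.741/3 = 598.9136; MSW = 654.009/32 = 20.4378
F = MSB/MSW = 29.3042
df = (3, 32)
p-value (upper-tail) = 0.00000
At α=0.01: p < α → reject H₀

reject H₀: yes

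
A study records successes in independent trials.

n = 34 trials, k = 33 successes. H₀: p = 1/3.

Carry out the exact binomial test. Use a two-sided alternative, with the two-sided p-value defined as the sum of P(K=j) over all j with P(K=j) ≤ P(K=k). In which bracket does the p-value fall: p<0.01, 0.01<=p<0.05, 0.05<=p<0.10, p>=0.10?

p-value bracket: p<0.01

Exact binomial: n=34, k=33, p₀=1/3=0.3333
P(X=j) = C(n,j)·p₀^j·(1−p₀)^(n−j); p = Σ P(X=j) over j with P(X=j) ≤ P(X=33)
p-value (two-sided) = 0.00000
→ bracket: p<0.01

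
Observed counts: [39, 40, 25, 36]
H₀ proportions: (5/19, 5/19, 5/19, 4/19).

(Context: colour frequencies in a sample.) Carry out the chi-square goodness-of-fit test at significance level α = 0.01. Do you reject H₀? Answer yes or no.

n = 140; E_i = n·p_i = [36.84, 36.84, 36.84, 29.47]
χ² = (39−36.84)²/36.84 + (40−36.84)²/36.84 + (25−36.84)²/36.84 + (36−29.47)²/29.47 = 5.6486
df = 3
p-value (upper-tail) = 0.13002
At α=0.01: p ≥ α → fail to reject H₀

reject H₀: no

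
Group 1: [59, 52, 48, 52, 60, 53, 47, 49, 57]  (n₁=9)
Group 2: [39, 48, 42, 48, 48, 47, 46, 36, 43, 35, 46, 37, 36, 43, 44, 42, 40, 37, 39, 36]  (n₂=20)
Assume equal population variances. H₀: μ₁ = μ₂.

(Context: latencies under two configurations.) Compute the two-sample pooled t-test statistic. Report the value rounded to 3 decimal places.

test statistic = 6.145

x̄₁=53.000, s₁=4.743, n₁=9
x̄₂=41.600, s₂=4.570, n₂=20
s_p² = [8·4.743² + 19·4.570²]/27 = 21.3630
SE = √(s_p²·(1/9+1/20)) = 1.8552
t = (53.000−41.600)/1.8552 = 6.1449
df = 27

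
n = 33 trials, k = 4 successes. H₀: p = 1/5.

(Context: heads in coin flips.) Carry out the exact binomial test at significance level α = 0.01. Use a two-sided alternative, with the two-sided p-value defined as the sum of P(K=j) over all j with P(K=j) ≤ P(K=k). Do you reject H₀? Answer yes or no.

Exact binomial: n=33, k=4, p₀=1/5=0.2000
P(X=j) = C(n,j)·p₀^j·(1−p₀)^(n−j); p = Σ P(X=j) over j with P(X=j) ≤ P(X=4)
p-value (two-sided) = 0.38216
At α=0.01: p ≥ α → fail to reject H₀

reject H₀: no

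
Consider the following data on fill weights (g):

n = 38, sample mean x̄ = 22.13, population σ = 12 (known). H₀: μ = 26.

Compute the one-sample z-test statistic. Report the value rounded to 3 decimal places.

SE = σ/√n = 12/√38 = 1.9467
z = (x̄−μ₀)/SE = (22.13−26)/1.9467 = -1.9880

test statistic = -1.988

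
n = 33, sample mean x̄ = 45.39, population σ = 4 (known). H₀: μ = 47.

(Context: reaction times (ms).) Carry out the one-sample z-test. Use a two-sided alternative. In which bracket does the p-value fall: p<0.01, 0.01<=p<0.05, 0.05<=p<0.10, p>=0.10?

SE = σ/√n = 4/√33 = 0.6963
z = (x̄−μ₀)/SE = (45.39−47)/0.6963 = -2.3122
p-value (two-sided) = 0.02077
→ bracket: 0.01<=p<0.05

p-value bracket: 0.01<=p<0.05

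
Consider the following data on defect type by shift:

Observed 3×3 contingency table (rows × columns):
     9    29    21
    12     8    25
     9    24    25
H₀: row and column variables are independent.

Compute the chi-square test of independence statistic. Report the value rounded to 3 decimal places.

test statistic = 11.574

Row totals [59, 45, 58], col totals [30, 61, 71], n=162
χ² = (9−10.93)²/10.93 + (29−22.22)²/22.22 + (21−25.86)²/25.86 + (12−8.33)²/8.33 + (8−16.94)²/16.94 + (25−19.72)²/19.72 + (9−10.74)²/10.74 + (24−21.84)²/21.84 + (25−25.42)²/25.42 = 11.5737
df = 4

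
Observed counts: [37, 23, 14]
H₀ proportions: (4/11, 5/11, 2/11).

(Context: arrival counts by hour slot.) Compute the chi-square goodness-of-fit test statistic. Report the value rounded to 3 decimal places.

test statistic = 7.170

n = 74; E_i = n·p_i = [26.91, 33.64, 13.45]
χ² = (37−26.91)²/26.91 + (23−33.64)²/33.64 + (14−13.45)²/13.45 = 7.1696
df = 2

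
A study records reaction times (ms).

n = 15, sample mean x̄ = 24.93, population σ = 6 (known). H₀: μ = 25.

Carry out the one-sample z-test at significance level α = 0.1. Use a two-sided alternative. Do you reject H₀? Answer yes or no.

reject H₀: no

SE = σ/√n = 6/√15 = 1.5492
z = (x̄−μ₀)/SE = (24.93−25)/1.5492 = -0.0452
p-value (two-sided) = 0.96396
At α=0.1: p ≥ α → fail to reject H₀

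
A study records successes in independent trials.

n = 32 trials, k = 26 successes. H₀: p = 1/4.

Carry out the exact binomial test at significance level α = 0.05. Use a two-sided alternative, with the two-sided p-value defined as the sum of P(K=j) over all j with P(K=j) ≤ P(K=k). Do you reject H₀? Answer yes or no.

Exact binomial: n=32, k=26, p₀=1/4=0.2500
P(X=j) = C(n,j)·p₀^j·(1−p₀)^(n−j); p = Σ P(X=j) over j with P(X=j) ≤ P(X=26)
p-value (two-sided) = 0.00000
At α=0.05: p < α → reject H₀

reject H₀: yes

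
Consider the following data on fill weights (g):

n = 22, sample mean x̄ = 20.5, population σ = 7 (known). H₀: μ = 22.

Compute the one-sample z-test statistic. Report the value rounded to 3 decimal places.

test statistic = -1.005

SE = σ/√n = 7/√22 = 1.4924
z = (x̄−μ₀)/SE = (20.5−22)/1.4924 = -1.0051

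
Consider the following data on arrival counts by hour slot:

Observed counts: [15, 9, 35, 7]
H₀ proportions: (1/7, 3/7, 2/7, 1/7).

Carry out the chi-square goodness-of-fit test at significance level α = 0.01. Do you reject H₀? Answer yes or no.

reject H₀: yes

n = 66; E_i = n·p_i = [9.43, 28.29, 18.86, 9.43]
χ² = (15−9.43)²/9.43 + (9−28.29)²/28.29 + (35−18.86)²/18.86 + (7−9.43)²/9.43 = 30.8864
df = 3
p-value (upper-tail) = 0.00000
At α=0.01: p < α → reject H₀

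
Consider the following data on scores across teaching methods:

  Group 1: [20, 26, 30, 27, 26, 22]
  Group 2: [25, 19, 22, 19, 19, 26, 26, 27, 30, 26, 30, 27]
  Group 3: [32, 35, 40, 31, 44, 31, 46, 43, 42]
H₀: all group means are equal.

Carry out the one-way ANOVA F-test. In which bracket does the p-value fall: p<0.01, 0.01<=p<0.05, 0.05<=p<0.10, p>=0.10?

p-value bracket: p<0.01

Group means [25.17, 24.67, 38.22], grand mean 29.296
SSB = Σnᵢ(x̄ᵢ−x̄)² = 1076.574; SSW = ΣΣ(x−x̄ᵢ)² = 529.056
MSB = 1076.574/2 = 538.2870; MSW = 529.056/24 = 22.0440
F = MSB/MSW = 24.4188
df = (2, 24)
p-value (upper-tail) = 0.00000
→ bracket: p<0.01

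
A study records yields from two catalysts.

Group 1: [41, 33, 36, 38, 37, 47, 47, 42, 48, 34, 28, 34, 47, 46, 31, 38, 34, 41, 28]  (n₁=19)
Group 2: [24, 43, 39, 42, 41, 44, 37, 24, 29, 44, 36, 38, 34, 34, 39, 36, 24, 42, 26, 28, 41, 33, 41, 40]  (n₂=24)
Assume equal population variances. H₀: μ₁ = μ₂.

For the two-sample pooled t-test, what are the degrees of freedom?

df = n₁ + n₂ − 2 = 19 + 24 − 2 = 41

degrees of freedom = 41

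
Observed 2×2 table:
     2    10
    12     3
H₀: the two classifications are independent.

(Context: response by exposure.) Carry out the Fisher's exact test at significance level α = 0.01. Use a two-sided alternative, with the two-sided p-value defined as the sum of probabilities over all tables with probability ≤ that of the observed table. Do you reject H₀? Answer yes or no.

Margins: r₁=12, r₂=15, c₁=14, c₂=13, n=27
p_obs = C(12,2)·C(15,12)/C(27,14); sum pmf over tables with pmf ≤ p_obs
p-value (two-sided) = 0.00184
At α=0.01: p < α → reject H₀

reject H₀: yes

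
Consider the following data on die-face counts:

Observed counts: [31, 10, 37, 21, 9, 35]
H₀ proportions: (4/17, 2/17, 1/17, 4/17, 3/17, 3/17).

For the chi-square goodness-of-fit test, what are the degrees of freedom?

df = k − 1 = 6 − 1 = 5

degrees of freedom = 5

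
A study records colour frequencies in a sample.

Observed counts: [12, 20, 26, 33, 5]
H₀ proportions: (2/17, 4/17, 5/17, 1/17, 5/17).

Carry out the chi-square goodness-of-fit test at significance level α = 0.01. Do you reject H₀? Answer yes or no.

n = 96; E_i = n·p_i = [11.29, 22.59, 28.24, 5.65, 28.24]
χ² = (12−11.29)²/11.29 + (20−22.59)²/22.59 + (26−28.24)²/28.24 + (33−5.65)²/5.65 + (5−28.24)²/28.24 = 152.1292
df = 4
p-value (upper-tail) = 0.00000
At α=0.01: p < α → reject H₀

reject H₀: yes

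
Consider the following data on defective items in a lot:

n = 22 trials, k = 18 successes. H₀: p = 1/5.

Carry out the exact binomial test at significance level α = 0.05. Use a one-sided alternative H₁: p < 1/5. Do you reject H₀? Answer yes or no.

Exact binomial: n=22, k=18, p₀=1/5=0.2000
P(X≤18) from Σ C(n,i)·p₀^i·(1−p₀)^(n−i)
p-value (one-sided, H₁ less) = 1.00000
At α=0.05: p ≥ α → fail to reject H₀

reject H₀: no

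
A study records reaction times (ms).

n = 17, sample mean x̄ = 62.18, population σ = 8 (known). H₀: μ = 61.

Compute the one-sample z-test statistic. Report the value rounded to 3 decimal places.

SE = σ/√n = 8/√17 = 1.9403
z = (x̄−μ₀)/SE = (62.18−61)/1.9403 = 0.6082

test statistic = 0.608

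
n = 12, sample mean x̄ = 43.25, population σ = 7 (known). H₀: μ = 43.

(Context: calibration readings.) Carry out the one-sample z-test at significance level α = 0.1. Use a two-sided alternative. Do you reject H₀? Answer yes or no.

reject H₀: no

SE = σ/√n = 7/√12 = 2.0207
z = (x̄−μ₀)/SE = (43.25−43)/2.0207 = 0.1237
p-value (two-sided) = 0.90154
At α=0.1: p ≥ α → fail to reject H₀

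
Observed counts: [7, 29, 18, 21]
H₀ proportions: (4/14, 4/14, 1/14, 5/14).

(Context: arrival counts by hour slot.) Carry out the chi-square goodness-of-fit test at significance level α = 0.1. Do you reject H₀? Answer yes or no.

n = 75; E_i = n·p_i = [21.43, 21.43, 5.36, 26.79]
χ² = (7−21.43)²/21.43 + (29−21.43)²/21.43 + (18−5.36)²/5.36 + (21−26.79)²/26.79 = 43.4773
df = 3
p-value (upper-tail) = 0.00000
At α=0.1: p < α → reject H₀

reject H₀: yes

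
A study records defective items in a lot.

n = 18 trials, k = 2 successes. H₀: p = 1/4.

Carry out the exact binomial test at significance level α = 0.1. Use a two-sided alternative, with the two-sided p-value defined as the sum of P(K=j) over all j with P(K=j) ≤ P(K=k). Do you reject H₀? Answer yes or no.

reject H₀: no

Exact binomial: n=18, k=2, p₀=1/4=0.2500
P(X=j) = C(n,j)·p₀^j·(1−p₀)^(n−j); p = Σ P(X=j) over j with P(X=j) ≤ P(X=2)
p-value (two-sided) = 0.27429
At α=0.1: p ≥ α → fail to reject H₀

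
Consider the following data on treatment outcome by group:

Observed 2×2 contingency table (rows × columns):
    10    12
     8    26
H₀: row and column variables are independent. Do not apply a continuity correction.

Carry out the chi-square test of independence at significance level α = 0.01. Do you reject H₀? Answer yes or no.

reject H₀: no

Row totals [22, 34], col totals [18, 38], n=56
χ² = (10−7.07)²/7.07 + (12−14.93)²/14.93 + (8−10.93)²/10.93 + (26−23.07)²/23.07 = 2.9439
df = 1
p-value (upper-tail) = 0.08620
At α=0.01: p ≥ α → fail to reject H₀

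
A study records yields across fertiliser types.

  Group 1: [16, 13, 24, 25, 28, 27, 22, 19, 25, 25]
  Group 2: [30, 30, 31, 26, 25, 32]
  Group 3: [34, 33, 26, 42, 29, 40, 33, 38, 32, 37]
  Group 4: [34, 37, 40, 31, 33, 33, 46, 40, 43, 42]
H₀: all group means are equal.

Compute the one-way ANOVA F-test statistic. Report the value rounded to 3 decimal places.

Group means [22.40, 29.00, 34.40, 37.90], grand mean 31.139
SSB = Σnᵢ(x̄ᵢ−x̄)² = 1354.606; SSW = ΣΣ(x−x̄ᵢ)² = 703.700
MSB = 1354.606/3 = 451.5352; MSW = 703.700/32 = 21.9906
F = MSB/MSW = 20.5331
df = (3, 32)

test statistic = 20.533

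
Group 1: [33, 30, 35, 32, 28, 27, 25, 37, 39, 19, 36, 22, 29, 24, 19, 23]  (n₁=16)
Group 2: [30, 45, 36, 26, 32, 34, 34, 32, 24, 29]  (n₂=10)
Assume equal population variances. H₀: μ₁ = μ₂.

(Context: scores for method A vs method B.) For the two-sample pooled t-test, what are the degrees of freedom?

df = n₁ + n₂ − 2 = 16 + 10 − 2 = 24

degrees of freedom = 24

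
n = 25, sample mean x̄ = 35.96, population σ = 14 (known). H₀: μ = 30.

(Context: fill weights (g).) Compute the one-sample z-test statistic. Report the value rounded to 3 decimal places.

SE = σ/√n = 14/√25 = 2.8000
z = (x̄−μ₀)/SE = (35.96−30)/2.8000 = 2.1286

test statistic = 2.129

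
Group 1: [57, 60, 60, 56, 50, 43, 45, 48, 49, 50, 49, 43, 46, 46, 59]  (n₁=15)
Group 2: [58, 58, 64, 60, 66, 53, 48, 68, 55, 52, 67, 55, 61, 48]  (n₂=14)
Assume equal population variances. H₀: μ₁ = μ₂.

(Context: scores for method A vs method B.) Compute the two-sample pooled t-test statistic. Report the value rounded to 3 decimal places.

x̄₁=50.733, s₁=6.088, n₁=15
x̄₂=58.071, s₂=6.639, n₂=14
s_p² = [14·6.088² + 13·6.639²]/27 = 40.4393
SE = √(s_p²·(1/15+1/14)) = 2.3632
t = (50.733−58.071)/2.3632 = -3.1052
df = 27

test statistic = -3.105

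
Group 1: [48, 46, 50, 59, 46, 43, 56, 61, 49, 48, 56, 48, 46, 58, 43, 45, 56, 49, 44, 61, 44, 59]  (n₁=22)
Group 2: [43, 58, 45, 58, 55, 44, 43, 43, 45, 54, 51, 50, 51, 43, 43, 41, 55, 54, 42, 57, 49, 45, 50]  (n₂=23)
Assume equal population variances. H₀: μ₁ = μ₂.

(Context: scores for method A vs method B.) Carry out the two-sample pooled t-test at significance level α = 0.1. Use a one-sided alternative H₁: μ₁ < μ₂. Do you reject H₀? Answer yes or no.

x̄₁=50.682, s₁=6.259, n₁=22
x̄₂=48.652, s₂=5.726, n₂=23
s_p² = [21·6.259² + 22·5.726²]/43 = 35.9067
SE = √(s_p²·(1/22+1/23)) = 1.7870
t = (50.682−48.652)/1.7870 = 1.1358
df = 43
p-value (one-sided, H₁ less) = 0.86883
At α=0.1: p ≥ α → fail to reject H₀

reject H₀: no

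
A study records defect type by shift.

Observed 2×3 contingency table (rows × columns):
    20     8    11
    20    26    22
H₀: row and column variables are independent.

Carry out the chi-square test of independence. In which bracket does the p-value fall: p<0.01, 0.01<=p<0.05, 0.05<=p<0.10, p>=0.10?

Row totals [39, 68], col totals [40, 34, 33], n=107
χ² = (20−14.58)²/14.58 + (8−12.39)²/12.39 + (11−12.03)²/12.03 + (20−25.42)²/25.42 + (26−21.61)²/21.61 + (22−20.97)²/20.97 = 5.7593
df = 2
p-value (upper-tail) = 0.05615
→ bracket: 0.05<=p<0.10

p-value bracket: 0.05<=p<0.10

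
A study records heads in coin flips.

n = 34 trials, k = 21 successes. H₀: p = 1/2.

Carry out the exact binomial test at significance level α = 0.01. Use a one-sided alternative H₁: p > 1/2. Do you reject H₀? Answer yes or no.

Exact binomial: n=34, k=21, p₀=1/2=0.5000
P(X≥21) from Σ C(n,i)·p₀^i·(1−p₀)^(n−i)
p-value (one-sided, H₁ greater) = 0.11474
At α=0.01: p ≥ α → fail to reject H₀

reject H₀: no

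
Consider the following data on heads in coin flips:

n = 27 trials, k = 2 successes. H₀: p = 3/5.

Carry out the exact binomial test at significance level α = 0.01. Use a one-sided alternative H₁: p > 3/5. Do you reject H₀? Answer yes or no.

reject H₀: no

Exact binomial: n=27, k=2, p₀=3/5=0.6000
P(X≥2) from Σ C(n,i)·p₀^i·(1−p₀)^(n−i)
p-value (one-sided, H₁ greater) = 1.00000
At α=0.01: p ≥ α → fail to reject H₀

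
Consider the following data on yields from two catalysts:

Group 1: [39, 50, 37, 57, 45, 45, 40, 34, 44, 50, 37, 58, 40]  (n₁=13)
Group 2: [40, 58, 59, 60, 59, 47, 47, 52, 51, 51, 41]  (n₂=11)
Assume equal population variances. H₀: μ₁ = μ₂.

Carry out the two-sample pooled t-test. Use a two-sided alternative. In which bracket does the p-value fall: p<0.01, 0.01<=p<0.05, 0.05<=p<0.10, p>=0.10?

p-value bracket: 0.01<=p<0.05

x̄₁=44.308, s₁=7.598, n₁=13
x̄₂=51.364, s₂=7.145, n₂=11
s_p² = [12·7.598² + 10·7.145²]/22 = 54.6961
SE = √(s_p²·(1/13+1/11)) = 3.0298
t = (44.308−51.364)/3.0298 = -2.3288
df = 22
p-value (two-sided) = 0.02945
→ bracket: 0.01<=p<0.05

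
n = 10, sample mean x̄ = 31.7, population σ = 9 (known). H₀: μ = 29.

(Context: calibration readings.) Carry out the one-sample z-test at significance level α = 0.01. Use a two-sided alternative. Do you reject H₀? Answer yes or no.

SE = σ/√n = 9/√10 = 2.8460
z = (x̄−μ₀)/SE = (31.7−29)/2.8460 = 0.9487
p-value (two-sided) = 0.34278
At α=0.01: p ≥ α → fail to reject H₀

reject H₀: no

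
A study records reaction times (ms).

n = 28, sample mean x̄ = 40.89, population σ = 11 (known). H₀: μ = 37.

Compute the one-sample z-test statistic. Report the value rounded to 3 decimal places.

test statistic = 1.871

SE = σ/√n = 11/√28 = 2.0788
z = (x̄−μ₀)/SE = (40.89−37)/2.0788 = 1.8713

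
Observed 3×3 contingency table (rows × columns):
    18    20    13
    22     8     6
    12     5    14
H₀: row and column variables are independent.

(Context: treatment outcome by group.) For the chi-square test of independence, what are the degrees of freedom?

df = (r−1)(c−1) = (3−1)·(3−1) = 4

degrees of freedom = 4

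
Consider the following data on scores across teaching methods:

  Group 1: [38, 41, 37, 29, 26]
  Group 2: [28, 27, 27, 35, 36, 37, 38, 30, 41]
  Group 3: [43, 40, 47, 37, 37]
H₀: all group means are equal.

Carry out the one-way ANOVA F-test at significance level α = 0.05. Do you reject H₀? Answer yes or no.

Group means [34.20, 33.22, 40.80], grand mean 35.474
SSB = Σnᵢ(x̄ᵢ−x̄)² = 195.581; SSW = ΣΣ(x−x̄ᵢ)² = 459.156
MSB = 195.581/2 = 97.7906; MSW = 459.156/16 = 28.6972
F = MSB/MSW = 3.4077
df = (2, 16)
p-value (upper-tail) = 0.05850
At α=0.05: p ≥ α → fail to reject H₀

reject H₀: no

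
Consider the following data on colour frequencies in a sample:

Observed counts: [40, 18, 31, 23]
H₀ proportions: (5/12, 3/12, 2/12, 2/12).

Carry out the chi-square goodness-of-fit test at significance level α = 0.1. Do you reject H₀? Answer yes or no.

reject H₀: yes

n = 112; E_i = n·p_i = [46.67, 28.00, 18.67, 18.67]
χ² = (40−46.67)²/46.67 + (18−28.00)²/28.00 + (31−18.67)²/18.67 + (23−18.67)²/18.67 = 13.6786
df = 3
p-value (upper-tail) = 0.00338
At α=0.1: p < α → reject H₀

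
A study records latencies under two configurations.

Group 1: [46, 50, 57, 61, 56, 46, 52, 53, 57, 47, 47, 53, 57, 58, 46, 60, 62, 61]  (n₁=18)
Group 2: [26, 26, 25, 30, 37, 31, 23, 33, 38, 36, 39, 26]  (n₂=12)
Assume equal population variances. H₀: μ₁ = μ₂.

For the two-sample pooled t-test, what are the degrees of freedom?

df = n₁ + n₂ − 2 = 18 + 12 − 2 = 28

degrees of freedom = 28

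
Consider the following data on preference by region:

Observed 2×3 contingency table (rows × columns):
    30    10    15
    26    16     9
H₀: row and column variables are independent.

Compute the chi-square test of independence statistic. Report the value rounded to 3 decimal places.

Row totals [55, 51], col totals [56, 26, 24], n=106
χ² = (30−29.06)²/29.06 + (10−13.49)²/13.49 + (15−12.45)²/12.45 + (26−26.94)²/26.94 + (16−12.51)²/12.51 + (9−11.55)²/11.55 = 3.0237
df = 2

test statistic = 3.024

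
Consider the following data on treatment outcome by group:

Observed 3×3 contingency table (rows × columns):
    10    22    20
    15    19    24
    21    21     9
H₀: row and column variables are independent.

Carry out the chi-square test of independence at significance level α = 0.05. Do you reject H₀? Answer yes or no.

reject H₀: yes

Row totals [52, 58, 51], col totals [46, 62, 53], n=161
χ² = (10−14.86)²/14.86 + (22−20.02)²/20.02 + (20−17.12)²/17.12 + (15−16.57)²/16.57 + (19−22.34)²/22.34 + (24−19.09)²/19.09 + (21−14.57)²/14.57 + (21−19.64)²/19.64 + (9−16.79)²/16.79 = 10.7199
df = 4
p-value (upper-tail) = 0.02990
At α=0.05: p < α → reject H₀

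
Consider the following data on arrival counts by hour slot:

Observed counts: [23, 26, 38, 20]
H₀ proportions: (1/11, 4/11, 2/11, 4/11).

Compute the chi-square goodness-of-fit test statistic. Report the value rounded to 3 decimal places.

n = 107; E_i = n·p_i = [9.73, 38.91, 19.45, 38.91]
χ² = (23−9.73)²/9.73 + (26−38.91)²/38.91 + (38−19.45)²/19.45 + (20−38.91)²/38.91 = 49.2617
df = 3

test statistic = 49.262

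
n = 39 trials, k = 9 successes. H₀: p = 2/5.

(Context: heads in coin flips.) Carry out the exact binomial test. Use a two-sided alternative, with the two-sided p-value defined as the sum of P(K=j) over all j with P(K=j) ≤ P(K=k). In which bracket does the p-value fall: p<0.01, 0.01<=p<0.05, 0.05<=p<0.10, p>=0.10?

p-value bracket: 0.01<=p<0.05

Exact binomial: n=39, k=9, p₀=2/5=0.4000
P(X=j) = C(n,j)·p₀^j·(1−p₀)^(n−j); p = Σ P(X=j) over j with P(X=j) ≤ P(X=9)
p-value (two-sided) = 0.03332
→ bracket: 0.01<=p<0.05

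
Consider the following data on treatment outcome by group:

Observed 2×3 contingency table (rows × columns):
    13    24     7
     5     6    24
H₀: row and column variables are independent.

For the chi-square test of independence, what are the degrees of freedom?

degrees of freedom = 2

df = (r−1)(c−1) = (2−1)·(3−1) = 2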